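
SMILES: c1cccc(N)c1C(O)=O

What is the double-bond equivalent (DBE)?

5

Molecular formula from the SMILES: C7H7NO2.
DoU = (2C + 2 + N − H − X)/2 = (2·7 + 2 + 1 − 7 − 0)/2 = 10/2 = 5.
(Structurally: 1 ring(s) + 4 π bond(s) = 5.)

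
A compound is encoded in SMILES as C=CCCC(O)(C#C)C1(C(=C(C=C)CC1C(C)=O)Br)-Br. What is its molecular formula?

C16H18Br2O2

Heavy atoms from the SMILES: 2 Br, 16 C, 2 O.
Implicit hydrogens by atom environment:
  6 × C: no H
  5 × C: 2 H each → 10
  4 × C: 1 H each → 4
  2 × Br: no H
  1 × C: 3 H
  1 × O: 1 H
  1 × O: no H
  Total hydrogens = 18.
Molecular formula: C16H18Br2O2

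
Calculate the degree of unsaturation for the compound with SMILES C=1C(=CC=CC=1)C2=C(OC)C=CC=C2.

Molecular formula from the SMILES: C13H12O.
DoU = (2C + 2 + N − H − X)/2 = (2·13 + 2 + 0 − 12 − 0)/2 = 16/2 = 8.
(Structurally: 2 ring(s) + 6 π bond(s) = 8.)

8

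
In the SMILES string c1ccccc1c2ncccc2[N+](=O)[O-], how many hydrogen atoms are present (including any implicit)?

8

Hydrogens are implicit in SMILES; fill each atom to its normal valence:
  8 × C (aromatic): 1 H each → 8
  3 × C (aromatic): no H
  1 × N (aromatic): no H
  1 × N (charge +1): no H
  1 × O: no H
  1 × O (charge -1): no H
  Total hydrogens = 8.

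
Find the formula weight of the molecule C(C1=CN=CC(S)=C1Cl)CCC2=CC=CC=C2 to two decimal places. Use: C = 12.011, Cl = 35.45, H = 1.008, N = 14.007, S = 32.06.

Molecular formula: C14H14ClNS.
M = 14×12.011 + 1×35.45 + 14×1.008 + 1×14.007 + 1×32.06 = 263.78 g/mol.

263.78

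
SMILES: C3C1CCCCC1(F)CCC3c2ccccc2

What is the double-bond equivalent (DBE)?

6

Molecular formula from the SMILES: C16H21F.
DoU = (2C + 2 + N − H − X)/2 = (2·16 + 2 + 0 − 21 − 1)/2 = 12/2 = 6.
(Structurally: 3 ring(s) + 3 π bond(s) = 6.)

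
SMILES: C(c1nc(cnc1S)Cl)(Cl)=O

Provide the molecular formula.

Heavy atoms from the SMILES: 5 C, 2 Cl, 2 N, 1 O, 1 S.
Implicit hydrogens by atom environment:
  3 × C (aromatic): no H
  2 × Cl: no H
  2 × N (aromatic): no H
  1 × C (aromatic): 1 H
  1 × C: no H
  1 × O: no H
  1 × S: 1 H
  Total hydrogens = 2.
Molecular formula: C5H2Cl2N2OS

C5H2Cl2N2OS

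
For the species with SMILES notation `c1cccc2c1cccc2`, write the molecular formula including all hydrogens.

Heavy atoms from the SMILES: 10 C.
Implicit hydrogens by atom environment:
  8 × C (aromatic): 1 H each → 8
  2 × C (aromatic): no H
  Total hydrogens = 8.
Molecular formula: C10H8

C10H8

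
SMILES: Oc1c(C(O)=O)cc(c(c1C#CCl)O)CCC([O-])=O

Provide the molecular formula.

C12H8ClO6-

Heavy atoms from the SMILES: 12 C, 1 Cl, 6 O.
Implicit hydrogens by atom environment:
  5 × C (aromatic): no H
  4 × C: no H
  3 × O: 1 H each → 3
  2 × C: 2 H each → 4
  2 × O: no H
  1 × C (aromatic): 1 H
  1 × Cl: no H
  1 × O (charge -1): no H
  Total hydrogens = 8.
Net charge -1.
Molecular formula: C12H8ClO6-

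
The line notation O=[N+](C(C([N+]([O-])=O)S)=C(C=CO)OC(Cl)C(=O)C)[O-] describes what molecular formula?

C8H9ClN2O7S

Heavy atoms from the SMILES: 8 C, 1 Cl, 2 N, 7 O, 1 S.
Implicit hydrogens by atom environment:
  4 × C: 1 H each → 4
  4 × O: no H
  3 × C: no H
  2 × N (charge +1): no H
  2 × O (charge -1): no H
  1 × C: 3 H
  1 × Cl: no H
  1 × O: 1 H
  1 × S: 1 H
  Total hydrogens = 9.
Molecular formula: C8H9ClN2O7S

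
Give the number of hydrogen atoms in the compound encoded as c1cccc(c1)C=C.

8

Hydrogens are implicit in SMILES; fill each atom to its normal valence:
  5 × C (aromatic): 1 H each → 5
  1 × C: 2 H
  1 × C: 1 H
  1 × C (aromatic): no H
  Total hydrogens = 8.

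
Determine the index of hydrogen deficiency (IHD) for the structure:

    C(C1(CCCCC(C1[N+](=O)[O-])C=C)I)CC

3

Molecular formula from the SMILES: C12H20INO2.
DoU = (2C + 2 + N − H − X)/2 = (2·12 + 2 + 1 − 20 − 1)/2 = 6/2 = 3.
(Structurally: 1 ring(s) + 2 π bond(s) = 3.)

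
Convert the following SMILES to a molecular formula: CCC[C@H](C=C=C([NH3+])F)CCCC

C11H21FN+

Heavy atoms from the SMILES: 11 C, 1 F, 1 N.
Implicit hydrogens by atom environment:
  5 × C: 2 H each → 10
  2 × C: 3 H each → 6
  2 × C: 1 H each → 2
  2 × C: no H
  1 × F: no H
  1 × N (charge +1): 3 H
  Total hydrogens = 21.
Net charge +1.
Molecular formula: C11H21FN+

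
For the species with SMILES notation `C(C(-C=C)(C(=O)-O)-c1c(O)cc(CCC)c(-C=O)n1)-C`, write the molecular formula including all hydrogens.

Heavy atoms from the SMILES: 15 C, 1 N, 4 O.
Implicit hydrogens by atom environment:
  4 × C: 2 H each → 8
  4 × C (aromatic): no H
  2 × C: 3 H each → 6
  2 × C: 1 H each → 2
  2 × C: no H
  2 × O: 1 H each → 2
  2 × O: no H
  1 × C (aromatic): 1 H
  1 × N (aromatic): no H
  Total hydrogens = 19.
Molecular formula: C15H19NO4

C15H19NO4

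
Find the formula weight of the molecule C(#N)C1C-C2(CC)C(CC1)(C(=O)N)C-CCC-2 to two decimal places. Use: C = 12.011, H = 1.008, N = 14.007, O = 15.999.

234.34

Molecular formula: C14H22N2O.
M = 14×12.011 + 22×1.008 + 2×14.007 + 1×15.999 = 234.34 g/mol.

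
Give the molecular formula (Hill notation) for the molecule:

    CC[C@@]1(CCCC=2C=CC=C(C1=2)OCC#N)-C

C15H19NO

Heavy atoms from the SMILES: 15 C, 1 N, 1 O.
Implicit hydrogens by atom environment:
  5 × C: 2 H each → 10
  3 × C (aromatic): 1 H each → 3
  3 × C (aromatic): no H
  2 × C: 3 H each → 6
  2 × C: no H
  1 × N: no H
  1 × O: no H
  Total hydrogens = 19.
Molecular formula: C15H19NO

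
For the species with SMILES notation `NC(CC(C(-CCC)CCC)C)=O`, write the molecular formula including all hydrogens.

Heavy atoms from the SMILES: 11 C, 1 N, 1 O.
Implicit hydrogens by atom environment:
  5 × C: 2 H each → 10
  3 × C: 3 H each → 9
  2 × C: 1 H each → 2
  1 × C: no H
  1 × N: 2 H
  1 × O: no H
  Total hydrogens = 23.
Molecular formula: C11H23NO

C11H23NO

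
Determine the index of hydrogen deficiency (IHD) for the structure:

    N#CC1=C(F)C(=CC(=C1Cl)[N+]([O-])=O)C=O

8

Molecular formula from the SMILES: C8H2ClFN2O3.
DoU = (2C + 2 + N − H − X)/2 = (2·8 + 2 + 2 − 2 − 2)/2 = 16/2 = 8.
(Structurally: 1 ring(s) + 7 π bond(s) = 8.)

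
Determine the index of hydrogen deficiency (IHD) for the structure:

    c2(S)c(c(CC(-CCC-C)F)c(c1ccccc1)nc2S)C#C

10

Molecular formula from the SMILES: C19H20FNS2.
DoU = (2C + 2 + N − H − X)/2 = (2·19 + 2 + 1 − 20 − 1)/2 = 20/2 = 10.
(Structurally: 2 ring(s) + 8 π bond(s) = 10.)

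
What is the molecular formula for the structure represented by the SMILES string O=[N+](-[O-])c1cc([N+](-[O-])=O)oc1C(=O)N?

Heavy atoms from the SMILES: 5 C, 3 N, 6 O.
Implicit hydrogens by atom environment:
  3 × C (aromatic): no H
  3 × O: no H
  2 × N (charge +1): no H
  2 × O (charge -1): no H
  1 × C (aromatic): 1 H
  1 × C: no H
  1 × N: 2 H
  1 × O (aromatic): no H
  Total hydrogens = 3.
Molecular formula: C5H3N3O6

C5H3N3O6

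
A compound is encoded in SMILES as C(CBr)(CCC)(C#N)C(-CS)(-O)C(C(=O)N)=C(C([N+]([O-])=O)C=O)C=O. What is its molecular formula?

C14H18BrN3O6S

Heavy atoms from the SMILES: 1 Br, 14 C, 3 N, 6 O, 1 S.
Implicit hydrogens by atom environment:
  6 × C: no H
  4 × C: 2 H each → 8
  4 × O: no H
  3 × C: 1 H each → 3
  1 × Br: no H
  1 × C: 3 H
  1 × N: 2 H
  1 × N: no H
  1 × N (charge +1): no H
  1 × O: 1 H
  1 × O (charge -1): no H
  1 × S: 1 H
  Total hydrogens = 18.
Molecular formula: C14H18BrN3O6S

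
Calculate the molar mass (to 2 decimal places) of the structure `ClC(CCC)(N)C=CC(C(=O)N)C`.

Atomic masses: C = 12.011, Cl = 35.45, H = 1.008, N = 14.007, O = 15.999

Molecular formula: C9H17ClN2O.
M = 9×12.011 + 1×35.45 + 17×1.008 + 2×14.007 + 1×15.999 = 204.70 g/mol.

204.70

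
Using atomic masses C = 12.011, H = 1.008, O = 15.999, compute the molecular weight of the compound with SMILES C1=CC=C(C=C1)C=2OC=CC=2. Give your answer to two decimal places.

144.17

Molecular formula: C10H8O.
M = 10×12.011 + 8×1.008 + 1×15.999 = 144.17 g/mol.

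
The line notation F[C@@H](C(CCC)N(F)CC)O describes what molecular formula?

C7H15F2NO

Heavy atoms from the SMILES: 7 C, 2 F, 1 N, 1 O.
Implicit hydrogens by atom environment:
  3 × C: 2 H each → 6
  2 × C: 3 H each → 6
  2 × C: 1 H each → 2
  2 × F: no H
  1 × N: no H
  1 × O: 1 H
  Total hydrogens = 15.
Molecular formula: C7H15F2NO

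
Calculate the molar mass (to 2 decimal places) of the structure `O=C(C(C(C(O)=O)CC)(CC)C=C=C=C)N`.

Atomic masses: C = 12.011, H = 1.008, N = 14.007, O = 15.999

223.27

Molecular formula: C12H17NO3.
M = 12×12.011 + 17×1.008 + 1×14.007 + 3×15.999 = 223.27 g/mol.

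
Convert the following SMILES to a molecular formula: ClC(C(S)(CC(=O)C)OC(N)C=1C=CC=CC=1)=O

C12H14ClNO3S

Heavy atoms from the SMILES: 12 C, 1 Cl, 1 N, 3 O, 1 S.
Implicit hydrogens by atom environment:
  5 × C (aromatic): 1 H each → 5
  3 × C: no H
  3 × O: no H
  1 × C: 3 H
  1 × C: 2 H
  1 × C: 1 H
  1 × C (aromatic): no H
  1 × Cl: no H
  1 × N: 2 H
  1 × S: 1 H
  Total hydrogens = 14.
Molecular formula: C12H14ClNO3S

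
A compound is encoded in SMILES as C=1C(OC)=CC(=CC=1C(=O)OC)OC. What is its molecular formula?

Heavy atoms from the SMILES: 10 C, 4 O.
Implicit hydrogens by atom environment:
  4 × O: no H
  3 × C: 3 H each → 9
  3 × C (aromatic): 1 H each → 3
  3 × C (aromatic): no H
  1 × C: no H
  Total hydrogens = 12.
Molecular formula: C10H12O4

C10H12O4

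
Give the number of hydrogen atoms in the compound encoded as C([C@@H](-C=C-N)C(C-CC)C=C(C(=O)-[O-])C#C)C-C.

Hydrogens are implicit in SMILES; fill each atom to its normal valence:
  6 × C: 1 H each → 6
  4 × C: 2 H each → 8
  3 × C: no H
  2 × C: 3 H each → 6
  1 × N: 2 H
  1 × O: no H
  1 × O (charge -1): no H
  Total hydrogens = 22.

22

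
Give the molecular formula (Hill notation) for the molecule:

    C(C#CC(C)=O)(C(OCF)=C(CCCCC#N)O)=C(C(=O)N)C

C16H19FN2O4

Heavy atoms from the SMILES: 16 C, 1 F, 2 N, 4 O.
Implicit hydrogens by atom environment:
  9 × C: no H
  5 × C: 2 H each → 10
  3 × O: no H
  2 × C: 3 H each → 6
  1 × F: no H
  1 × N: 2 H
  1 × N: no H
  1 × O: 1 H
  Total hydrogens = 19.
Molecular formula: C16H19FN2O4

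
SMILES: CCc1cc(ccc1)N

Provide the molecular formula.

Heavy atoms from the SMILES: 8 C, 1 N.
Implicit hydrogens by atom environment:
  4 × C (aromatic): 1 H each → 4
  2 × C (aromatic): no H
  1 × C: 3 H
  1 × C: 2 H
  1 × N: 2 H
  Total hydrogens = 11.
Molecular formula: C8H11N

C8H11N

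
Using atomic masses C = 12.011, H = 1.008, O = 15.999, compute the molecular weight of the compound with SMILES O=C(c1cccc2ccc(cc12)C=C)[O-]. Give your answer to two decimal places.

197.21

Molecular formula: C13H9O2-.
M = 13×12.011 + 9×1.008 + 2×15.999 = 197.21 g/mol.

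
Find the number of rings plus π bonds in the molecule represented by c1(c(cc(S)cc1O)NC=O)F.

Molecular formula from the SMILES: C7H6FNO2S.
DoU = (2C + 2 + N − H − X)/2 = (2·7 + 2 + 1 − 6 − 1)/2 = 10/2 = 5.
(Structurally: 1 ring(s) + 4 π bond(s) = 5.)

5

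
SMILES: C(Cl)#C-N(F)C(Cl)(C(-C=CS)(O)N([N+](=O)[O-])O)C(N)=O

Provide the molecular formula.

C7H7Cl2FN4O5S

Heavy atoms from the SMILES: 7 C, 2 Cl, 1 F, 4 N, 5 O, 1 S.
Implicit hydrogens by atom environment:
  5 × C: no H
  2 × C: 1 H each → 2
  2 × Cl: no H
  2 × N: no H
  2 × O: 1 H each → 2
  2 × O: no H
  1 × F: no H
  1 × N: 2 H
  1 × N (charge +1): no H
  1 × O (charge -1): no H
  1 × S: 1 H
  Total hydrogens = 7.
Molecular formula: C7H7Cl2FN4O5S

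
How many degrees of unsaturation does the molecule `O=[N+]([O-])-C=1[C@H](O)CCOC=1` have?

3

Molecular formula from the SMILES: C5H7NO4.
DoU = (2C + 2 + N − H − X)/2 = (2·5 + 2 + 1 − 7 − 0)/2 = 6/2 = 3.
(Structurally: 1 ring(s) + 2 π bond(s) = 3.)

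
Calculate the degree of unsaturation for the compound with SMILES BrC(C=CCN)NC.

1

Molecular formula from the SMILES: C5H11BrN2.
DoU = (2C + 2 + N − H − X)/2 = (2·5 + 2 + 2 − 11 − 1)/2 = 2/2 = 1.
(Structurally: 0 ring(s) + 1 π bond(s) = 1.)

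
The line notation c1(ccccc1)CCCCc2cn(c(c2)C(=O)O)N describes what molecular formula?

Heavy atoms from the SMILES: 15 C, 2 N, 2 O.
Implicit hydrogens by atom environment:
  7 × C (aromatic): 1 H each → 7
  4 × C: 2 H each → 8
  3 × C (aromatic): no H
  1 × C: no H
  1 × N: 2 H
  1 × N (aromatic): no H
  1 × O: 1 H
  1 × O: no H
  Total hydrogens = 18.
Molecular formula: C15H18N2O2

C15H18N2O2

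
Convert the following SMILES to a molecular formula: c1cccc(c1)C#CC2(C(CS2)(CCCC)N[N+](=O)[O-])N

Heavy atoms from the SMILES: 15 C, 3 N, 2 O, 1 S.
Implicit hydrogens by atom environment:
  5 × C (aromatic): 1 H each → 5
  4 × C: 2 H each → 8
  4 × C: no H
  1 × C: 3 H
  1 × C (aromatic): no H
  1 × N: 2 H
  1 × N: 1 H
  1 × N (charge +1): no H
  1 × O: no H
  1 × O (charge -1): no H
  1 × S: no H
  Total hydrogens = 19.
Molecular formula: C15H19N3O2S

C15H19N3O2S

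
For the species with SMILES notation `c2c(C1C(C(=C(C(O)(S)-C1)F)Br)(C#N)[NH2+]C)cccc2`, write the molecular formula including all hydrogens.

C14H15BrFN2OS+

Heavy atoms from the SMILES: 1 Br, 14 C, 1 F, 2 N, 1 O, 1 S.
Implicit hydrogens by atom environment:
  5 × C (aromatic): 1 H each → 5
  5 × C: no H
  1 × Br: no H
  1 × C: 3 H
  1 × C: 2 H
  1 × C: 1 H
  1 × C (aromatic): no H
  1 × F: no H
  1 × N (charge +1): 2 H
  1 × N: no H
  1 × O: 1 H
  1 × S: 1 H
  Total hydrogens = 15.
Net charge +1.
Molecular formula: C14H15BrFN2OS+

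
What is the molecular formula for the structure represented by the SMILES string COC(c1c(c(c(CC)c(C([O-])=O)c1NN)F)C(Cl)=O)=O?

C12H11ClFN2O5-

Heavy atoms from the SMILES: 12 C, 1 Cl, 1 F, 2 N, 5 O.
Implicit hydrogens by atom environment:
  6 × C (aromatic): no H
  4 × O: no H
  3 × C: no H
  2 × C: 3 H each → 6
  1 × C: 2 H
  1 × Cl: no H
  1 × F: no H
  1 × N: 2 H
  1 × N: 1 H
  1 × O (charge -1): no H
  Total hydrogens = 11.
Net charge -1.
Molecular formula: C12H11ClFN2O5-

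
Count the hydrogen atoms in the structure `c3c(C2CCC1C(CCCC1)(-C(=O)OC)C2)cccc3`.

Hydrogens are implicit in SMILES; fill each atom to its normal valence:
  7 × C: 2 H each → 14
  5 × C (aromatic): 1 H each → 5
  2 × C: 1 H each → 2
  2 × C: no H
  2 × O: no H
  1 × C: 3 H
  1 × C (aromatic): no H
  Total hydrogens = 24.

24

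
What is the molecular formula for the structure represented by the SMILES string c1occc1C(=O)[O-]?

Heavy atoms from the SMILES: 5 C, 3 O.
Implicit hydrogens by atom environment:
  3 × C (aromatic): 1 H each → 3
  1 × C (aromatic): no H
  1 × C: no H
  1 × O (aromatic): no H
  1 × O: no H
  1 × O (charge -1): no H
  Total hydrogens = 3.
Net charge -1.
Molecular formula: C5H3O3-

C5H3O3-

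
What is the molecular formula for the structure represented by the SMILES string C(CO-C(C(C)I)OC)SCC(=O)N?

Heavy atoms from the SMILES: 8 C, 1 I, 1 N, 3 O, 1 S.
Implicit hydrogens by atom environment:
  3 × C: 2 H each → 6
  3 × O: no H
  2 × C: 3 H each → 6
  2 × C: 1 H each → 2
  1 × C: no H
  1 × I: no H
  1 × N: 2 H
  1 × S: no H
  Total hydrogens = 16.
Molecular formula: C8H16INO3S

C8H16INO3S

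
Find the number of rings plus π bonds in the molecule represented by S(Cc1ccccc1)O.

Molecular formula from the SMILES: C7H8OS.
DoU = (2C + 2 + N − H − X)/2 = (2·7 + 2 + 0 − 8 − 0)/2 = 8/2 = 4.
(Structurally: 1 ring(s) + 3 π bond(s) = 4.)

4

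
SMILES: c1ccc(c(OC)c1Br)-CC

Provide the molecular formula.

Heavy atoms from the SMILES: 1 Br, 9 C, 1 O.
Implicit hydrogens by atom environment:
  3 × C (aromatic): 1 H each → 3
  3 × C (aromatic): no H
  2 × C: 3 H each → 6
  1 × Br: no H
  1 × C: 2 H
  1 × O: no H
  Total hydrogens = 11.
Molecular formula: C9H11BrO

C9H11BrO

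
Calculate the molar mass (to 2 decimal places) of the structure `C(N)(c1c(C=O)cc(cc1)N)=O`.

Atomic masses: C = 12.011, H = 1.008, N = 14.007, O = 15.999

Molecular formula: C8H8N2O2.
M = 8×12.011 + 8×1.008 + 2×14.007 + 2×15.999 = 164.16 g/mol.

164.16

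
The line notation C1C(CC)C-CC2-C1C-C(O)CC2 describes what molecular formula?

C12H22O

Heavy atoms from the SMILES: 12 C, 1 O.
Implicit hydrogens by atom environment:
  7 × C: 2 H each → 14
  4 × C: 1 H each → 4
  1 × C: 3 H
  1 × O: 1 H
  Total hydrogens = 22.
Molecular formula: C12H22O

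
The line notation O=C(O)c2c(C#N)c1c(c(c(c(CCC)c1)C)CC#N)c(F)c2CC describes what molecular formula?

Heavy atoms from the SMILES: 20 C, 1 F, 2 N, 2 O.
Implicit hydrogens by atom environment:
  9 × C (aromatic): no H
  4 × C: 2 H each → 8
  3 × C: 3 H each → 9
  3 × C: no H
  2 × N: no H
  1 × C (aromatic): 1 H
  1 × F: no H
  1 × O: 1 H
  1 × O: no H
  Total hydrogens = 19.
Molecular formula: C20H19FN2O2

C20H19FN2O2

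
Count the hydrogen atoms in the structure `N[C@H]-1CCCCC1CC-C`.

19

Hydrogens are implicit in SMILES; fill each atom to its normal valence:
  6 × C: 2 H each → 12
  2 × C: 1 H each → 2
  1 × C: 3 H
  1 × N: 2 H
  Total hydrogens = 19.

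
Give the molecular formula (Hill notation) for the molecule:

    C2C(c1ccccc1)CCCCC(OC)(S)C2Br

C15H21BrOS

Heavy atoms from the SMILES: 1 Br, 15 C, 1 O, 1 S.
Implicit hydrogens by atom environment:
  5 × C: 2 H each → 10
  5 × C (aromatic): 1 H each → 5
  2 × C: 1 H each → 2
  1 × Br: no H
  1 × C: 3 H
  1 × C: no H
  1 × C (aromatic): no H
  1 × O: no H
  1 × S: 1 H
  Total hydrogens = 21.
Molecular formula: C15H21BrOS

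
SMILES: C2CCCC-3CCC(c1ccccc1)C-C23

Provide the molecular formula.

Heavy atoms from the SMILES: 16 C.
Implicit hydrogens by atom environment:
  7 × C: 2 H each → 14
  5 × C (aromatic): 1 H each → 5
  3 × C: 1 H each → 3
  1 × C (aromatic): no H
  Total hydrogens = 22.
Molecular formula: C16H22

C16H22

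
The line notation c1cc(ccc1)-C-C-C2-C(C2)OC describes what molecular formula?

Heavy atoms from the SMILES: 12 C, 1 O.
Implicit hydrogens by atom environment:
  5 × C (aromatic): 1 H each → 5
  3 × C: 2 H each → 6
  2 × C: 1 H each → 2
  1 × C: 3 H
  1 × C (aromatic): no H
  1 × O: no H
  Total hydrogens = 16.
Molecular formula: C12H16O

C12H16O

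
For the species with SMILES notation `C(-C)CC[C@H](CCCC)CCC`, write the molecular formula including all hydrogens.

Heavy atoms from the SMILES: 12 C.
Implicit hydrogens by atom environment:
  8 × C: 2 H each → 16
  3 × C: 3 H each → 9
  1 × C: 1 H
  Total hydrogens = 26.
Molecular formula: C12H26

C12H26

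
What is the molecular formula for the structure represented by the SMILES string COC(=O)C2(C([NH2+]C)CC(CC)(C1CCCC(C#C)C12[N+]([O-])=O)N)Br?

C17H27BrN3O4+

Heavy atoms from the SMILES: 1 Br, 17 C, 3 N, 4 O.
Implicit hydrogens by atom environment:
  5 × C: 2 H each → 10
  5 × C: no H
  4 × C: 1 H each → 4
  3 × C: 3 H each → 9
  3 × O: no H
  1 × Br: no H
  1 × N: 2 H
  1 × N (charge +1): 2 H
  1 × N (charge +1): no H
  1 × O (charge -1): no H
  Total hydrogens = 27.
Net charge +1.
Molecular formula: C17H27BrN3O4+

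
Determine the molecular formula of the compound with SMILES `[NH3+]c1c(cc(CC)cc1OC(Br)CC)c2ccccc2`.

C17H21BrNO+

Heavy atoms from the SMILES: 1 Br, 17 C, 1 N, 1 O.
Implicit hydrogens by atom environment:
  7 × C (aromatic): 1 H each → 7
  5 × C (aromatic): no H
  2 × C: 3 H each → 6
  2 × C: 2 H each → 4
  1 × Br: no H
  1 × C: 1 H
  1 × N (charge +1): 3 H
  1 × O: no H
  Total hydrogens = 21.
Net charge +1.
Molecular formula: C17H21BrNO+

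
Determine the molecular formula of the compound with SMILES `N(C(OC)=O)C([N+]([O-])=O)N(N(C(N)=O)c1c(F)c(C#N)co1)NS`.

Heavy atoms from the SMILES: 9 C, 1 F, 7 N, 6 O, 1 S.
Implicit hydrogens by atom environment:
  4 × O: no H
  3 × C (aromatic): no H
  3 × C: no H
  3 × N: no H
  2 × N: 1 H each → 2
  1 × C: 3 H
  1 × C (aromatic): 1 H
  1 × C: 1 H
  1 × F: no H
  1 × N: 2 H
  1 × N (charge +1): no H
  1 × O (aromatic): no H
  1 × O (charge -1): no H
  1 × S: 1 H
  Total hydrogens = 10.
Molecular formula: C9H10FN7O6S

C9H10FN7O6S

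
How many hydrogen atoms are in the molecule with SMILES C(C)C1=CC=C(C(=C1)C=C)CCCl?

Hydrogens are implicit in SMILES; fill each atom to its normal valence:
  4 × C: 2 H each → 8
  3 × C (aromatic): 1 H each → 3
  3 × C (aromatic): no H
  1 × C: 3 H
  1 × C: 1 H
  1 × Cl: no H
  Total hydrogens = 15.

15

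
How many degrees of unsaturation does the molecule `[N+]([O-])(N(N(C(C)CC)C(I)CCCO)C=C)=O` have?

2

Molecular formula from the SMILES: C10H20IN3O3.
DoU = (2C + 2 + N − H − X)/2 = (2·10 + 2 + 3 − 20 − 1)/2 = 4/2 = 2.
(Structurally: 0 ring(s) + 2 π bond(s) = 2.)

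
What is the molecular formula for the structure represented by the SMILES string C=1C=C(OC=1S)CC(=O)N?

C6H7NO2S

Heavy atoms from the SMILES: 6 C, 1 N, 2 O, 1 S.
Implicit hydrogens by atom environment:
  2 × C (aromatic): 1 H each → 2
  2 × C (aromatic): no H
  1 × C: 2 H
  1 × C: no H
  1 × N: 2 H
  1 × O (aromatic): no H
  1 × O: no H
  1 × S: 1 H
  Total hydrogens = 7.
Molecular formula: C6H7NO2S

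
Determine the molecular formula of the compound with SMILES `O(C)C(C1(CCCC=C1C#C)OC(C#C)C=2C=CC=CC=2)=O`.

Heavy atoms from the SMILES: 19 C, 3 O.
Implicit hydrogens by atom environment:
  5 × C (aromatic): 1 H each → 5
  5 × C: no H
  4 × C: 1 H each → 4
  3 × C: 2 H each → 6
  3 × O: no H
  1 × C: 3 H
  1 × C (aromatic): no H
  Total hydrogens = 18.
Molecular formula: C19H18O3

C19H18O3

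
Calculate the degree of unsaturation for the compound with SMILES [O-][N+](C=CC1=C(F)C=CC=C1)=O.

6

Molecular formula from the SMILES: C8H6FNO2.
DoU = (2C + 2 + N − H − X)/2 = (2·8 + 2 + 1 − 6 − 1)/2 = 12/2 = 6.
(Structurally: 1 ring(s) + 5 π bond(s) = 6.)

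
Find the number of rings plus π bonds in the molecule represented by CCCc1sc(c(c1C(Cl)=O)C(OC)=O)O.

5

Molecular formula from the SMILES: C10H11ClO4S.
DoU = (2C + 2 + N − H − X)/2 = (2·10 + 2 + 0 − 11 − 1)/2 = 10/2 = 5.
(Structurally: 1 ring(s) + 4 π bond(s) = 5.)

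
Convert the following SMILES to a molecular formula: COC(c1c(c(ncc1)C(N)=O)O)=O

Heavy atoms from the SMILES: 8 C, 2 N, 4 O.
Implicit hydrogens by atom environment:
  3 × C (aromatic): no H
  3 × O: no H
  2 × C (aromatic): 1 H each → 2
  2 × C: no H
  1 × C: 3 H
  1 × N: 2 H
  1 × N (aromatic): no H
  1 × O: 1 H
  Total hydrogens = 8.
Molecular formula: C8H8N2O4

C8H8N2O4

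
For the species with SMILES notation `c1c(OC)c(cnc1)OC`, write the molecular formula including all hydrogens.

Heavy atoms from the SMILES: 7 C, 1 N, 2 O.
Implicit hydrogens by atom environment:
  3 × C (aromatic): 1 H each → 3
  2 × C: 3 H each → 6
  2 × C (aromatic): no H
  2 × O: no H
  1 × N (aromatic): no H
  Total hydrogens = 9.
Molecular formula: C7H9NO2

C7H9NO2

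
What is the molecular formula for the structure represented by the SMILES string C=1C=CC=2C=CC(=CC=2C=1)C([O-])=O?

Heavy atoms from the SMILES: 11 C, 2 O.
Implicit hydrogens by atom environment:
  7 × C (aromatic): 1 H each → 7
  3 × C (aromatic): no H
  1 × C: no H
  1 × O: no H
  1 × O (charge -1): no H
  Total hydrogens = 7.
Net charge -1.
Molecular formula: C11H7O2-

C11H7O2-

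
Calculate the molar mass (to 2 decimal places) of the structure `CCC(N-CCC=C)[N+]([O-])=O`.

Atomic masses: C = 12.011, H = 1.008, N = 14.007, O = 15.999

Molecular formula: C7H14N2O2.
M = 7×12.011 + 14×1.008 + 2×14.007 + 2×15.999 = 158.20 g/mol.

158.20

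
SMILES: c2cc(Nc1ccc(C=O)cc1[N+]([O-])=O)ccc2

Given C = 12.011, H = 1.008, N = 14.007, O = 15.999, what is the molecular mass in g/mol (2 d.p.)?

Molecular formula: C13H10N2O3.
M = 13×12.011 + 10×1.008 + 2×14.007 + 3×15.999 = 242.23 g/mol.

242.23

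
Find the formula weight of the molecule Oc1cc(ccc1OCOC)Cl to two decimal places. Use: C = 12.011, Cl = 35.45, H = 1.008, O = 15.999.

188.61

Molecular formula: C8H9ClO3.
M = 8×12.011 + 1×35.45 + 9×1.008 + 3×15.999 = 188.61 g/mol.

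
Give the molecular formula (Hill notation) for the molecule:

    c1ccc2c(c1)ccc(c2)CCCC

Heavy atoms from the SMILES: 14 C.
Implicit hydrogens by atom environment:
  7 × C (aromatic): 1 H each → 7
  3 × C: 2 H each → 6
  3 × C (aromatic): no H
  1 × C: 3 H
  Total hydrogens = 16.
Molecular formula: C14H16

C14H16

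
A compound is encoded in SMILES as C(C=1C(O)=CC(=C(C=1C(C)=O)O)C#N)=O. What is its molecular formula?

C10H7NO4

Heavy atoms from the SMILES: 10 C, 1 N, 4 O.
Implicit hydrogens by atom environment:
  5 × C (aromatic): no H
  2 × C: no H
  2 × O: 1 H each → 2
  2 × O: no H
  1 × C: 3 H
  1 × C (aromatic): 1 H
  1 × C: 1 H
  1 × N: no H
  Total hydrogens = 7.
Molecular formula: C10H7NO4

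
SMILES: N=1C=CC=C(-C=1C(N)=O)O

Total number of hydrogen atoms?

6

Hydrogens are implicit in SMILES; fill each atom to its normal valence:
  3 × C (aromatic): 1 H each → 3
  2 × C (aromatic): no H
  1 × C: no H
  1 × N: 2 H
  1 × N (aromatic): no H
  1 × O: 1 H
  1 × O: no H
  Total hydrogens = 6.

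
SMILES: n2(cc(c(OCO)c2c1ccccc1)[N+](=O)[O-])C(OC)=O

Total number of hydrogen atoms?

12

Hydrogens are implicit in SMILES; fill each atom to its normal valence:
  6 × C (aromatic): 1 H each → 6
  4 × C (aromatic): no H
  4 × O: no H
  1 × C: 3 H
  1 × C: 2 H
  1 × C: no H
  1 × N (aromatic): no H
  1 × N (charge +1): no H
  1 × O: 1 H
  1 × O (charge -1): no H
  Total hydrogens = 12.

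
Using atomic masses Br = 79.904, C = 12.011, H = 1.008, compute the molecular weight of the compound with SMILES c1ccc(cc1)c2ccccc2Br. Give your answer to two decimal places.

233.11

Molecular formula: C12H9Br.
M = 1×79.904 + 12×12.011 + 9×1.008 = 233.11 g/mol.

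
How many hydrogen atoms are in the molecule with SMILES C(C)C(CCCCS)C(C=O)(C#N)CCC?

23

Hydrogens are implicit in SMILES; fill each atom to its normal valence:
  7 × C: 2 H each → 14
  2 × C: 3 H each → 6
  2 × C: 1 H each → 2
  2 × C: no H
  1 × N: no H
  1 × O: no H
  1 × S: 1 H
  Total hydrogens = 23.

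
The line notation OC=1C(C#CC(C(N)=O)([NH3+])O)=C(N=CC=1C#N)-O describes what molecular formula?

Heavy atoms from the SMILES: 10 C, 4 N, 4 O.
Implicit hydrogens by atom environment:
  5 × C: no H
  4 × C (aromatic): no H
  3 × O: 1 H each → 3
  1 × C (aromatic): 1 H
  1 × N (charge +1): 3 H
  1 × N: 2 H
  1 × N (aromatic): no H
  1 × N: no H
  1 × O: no H
  Total hydrogens = 9.
Net charge +1.
Molecular formula: C10H9N4O4+

C10H9N4O4+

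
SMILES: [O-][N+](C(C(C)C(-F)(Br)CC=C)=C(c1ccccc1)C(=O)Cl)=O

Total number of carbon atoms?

15

The symbol for carbon appears 15 times in the SMILES. Lowercase c denotes aromatic carbon and counts toward C.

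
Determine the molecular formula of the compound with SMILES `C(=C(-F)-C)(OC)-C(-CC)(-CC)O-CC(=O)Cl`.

C11H18ClFO3

Heavy atoms from the SMILES: 11 C, 1 Cl, 1 F, 3 O.
Implicit hydrogens by atom environment:
  4 × C: 3 H each → 12
  4 × C: no H
  3 × C: 2 H each → 6
  3 × O: no H
  1 × Cl: no H
  1 × F: no H
  Total hydrogens = 18.
Molecular formula: C11H18ClFO3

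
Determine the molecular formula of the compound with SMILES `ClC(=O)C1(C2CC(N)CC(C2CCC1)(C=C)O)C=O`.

Heavy atoms from the SMILES: 14 C, 1 Cl, 1 N, 3 O.
Implicit hydrogens by atom environment:
  6 × C: 2 H each → 12
  5 × C: 1 H each → 5
  3 × C: no H
  2 × O: no H
  1 × Cl: no H
  1 × N: 2 H
  1 × O: 1 H
  Total hydrogens = 20.
Molecular formula: C14H20ClNO3

C14H20ClNO3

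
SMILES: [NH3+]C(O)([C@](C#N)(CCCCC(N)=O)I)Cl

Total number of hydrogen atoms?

Hydrogens are implicit in SMILES; fill each atom to its normal valence:
  4 × C: 2 H each → 8
  4 × C: no H
  1 × Cl: no H
  1 × I: no H
  1 × N (charge +1): 3 H
  1 × N: 2 H
  1 × N: no H
  1 × O: 1 H
  1 × O: no H
  Total hydrogens = 14.

14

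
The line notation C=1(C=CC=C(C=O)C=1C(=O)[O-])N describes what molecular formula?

Heavy atoms from the SMILES: 8 C, 1 N, 3 O.
Implicit hydrogens by atom environment:
  3 × C (aromatic): 1 H each → 3
  3 × C (aromatic): no H
  2 × O: no H
  1 × C: 1 H
  1 × C: no H
  1 × N: 2 H
  1 × O (charge -1): no H
  Total hydrogens = 6.
Net charge -1.
Molecular formula: C8H6NO3-

C8H6NO3-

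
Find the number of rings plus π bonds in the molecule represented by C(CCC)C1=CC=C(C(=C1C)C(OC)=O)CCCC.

Molecular formula from the SMILES: C17H26O2.
DoU = (2C + 2 + N − H − X)/2 = (2·17 + 2 + 0 − 26 − 0)/2 = 10/2 = 5.
(Structurally: 1 ring(s) + 4 π bond(s) = 5.)

5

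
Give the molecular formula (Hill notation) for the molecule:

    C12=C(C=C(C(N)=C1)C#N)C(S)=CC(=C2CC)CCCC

Heavy atoms from the SMILES: 17 C, 2 N, 1 S.
Implicit hydrogens by atom environment:
  7 × C (aromatic): no H
  4 × C: 2 H each → 8
  3 × C (aromatic): 1 H each → 3
  2 × C: 3 H each → 6
  1 × C: no H
  1 × N: 2 H
  1 × N: no H
  1 × S: 1 H
  Total hydrogens = 20.
Molecular formula: C17H20N2S

C17H20N2S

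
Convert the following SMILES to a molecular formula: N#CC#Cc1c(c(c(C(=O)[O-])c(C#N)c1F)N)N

Heavy atoms from the SMILES: 11 C, 1 F, 4 N, 2 O.
Implicit hydrogens by atom environment:
  6 × C (aromatic): no H
  5 × C: no H
  2 × N: 2 H each → 4
  2 × N: no H
  1 × F: no H
  1 × O: no H
  1 × O (charge -1): no H
  Total hydrogens = 4.
Net charge -1.
Molecular formula: C11H4FN4O2-

C11H4FN4O2-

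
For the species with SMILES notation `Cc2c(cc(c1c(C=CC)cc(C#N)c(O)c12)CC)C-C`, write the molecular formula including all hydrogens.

Heavy atoms from the SMILES: 19 C, 1 N, 1 O.
Implicit hydrogens by atom environment:
  8 × C (aromatic): no H
  4 × C: 3 H each → 12
  2 × C: 2 H each → 4
  2 × C (aromatic): 1 H each → 2
  2 × C: 1 H each → 2
  1 × C: no H
  1 × N: no H
  1 × O: 1 H
  Total hydrogens = 21.
Molecular formula: C19H21NO

C19H21NO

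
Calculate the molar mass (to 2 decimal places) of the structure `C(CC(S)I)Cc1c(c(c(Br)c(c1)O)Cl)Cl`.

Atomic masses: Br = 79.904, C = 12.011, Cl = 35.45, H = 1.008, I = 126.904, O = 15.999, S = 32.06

Molecular formula: C10H10BrCl2IOS.
M = 1×79.904 + 10×12.011 + 2×35.45 + 10×1.008 + 1×126.904 + 1×15.999 + 1×32.06 = 455.96 g/mol.

455.96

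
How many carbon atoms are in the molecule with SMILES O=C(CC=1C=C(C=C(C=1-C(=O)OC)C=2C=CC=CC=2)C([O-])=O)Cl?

The symbol for carbon appears 17 times in the SMILES. (Cl is a single chlorine, not C + l.)

17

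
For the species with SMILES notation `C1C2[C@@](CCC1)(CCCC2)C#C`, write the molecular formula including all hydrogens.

C12H18

Heavy atoms from the SMILES: 12 C.
Implicit hydrogens by atom environment:
  8 × C: 2 H each → 16
  2 × C: 1 H each → 2
  2 × C: no H
  Total hydrogens = 18.
Molecular formula: C12H18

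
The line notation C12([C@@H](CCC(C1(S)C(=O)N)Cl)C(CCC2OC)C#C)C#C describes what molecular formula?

C16H20ClNO2S

Heavy atoms from the SMILES: 16 C, 1 Cl, 1 N, 2 O, 1 S.
Implicit hydrogens by atom environment:
  6 × C: 1 H each → 6
  5 × C: no H
  4 × C: 2 H each → 8
  2 × O: no H
  1 × C: 3 H
  1 × Cl: no H
  1 × N: 2 H
  1 × S: 1 H
  Total hydrogens = 20.
Molecular formula: C16H20ClNO2S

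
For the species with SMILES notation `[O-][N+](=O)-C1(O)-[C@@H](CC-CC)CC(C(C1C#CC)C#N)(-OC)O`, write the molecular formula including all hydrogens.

C15H22N2O5

Heavy atoms from the SMILES: 15 C, 2 N, 5 O.
Implicit hydrogens by atom environment:
  5 × C: no H
  4 × C: 2 H each → 8
  3 × C: 3 H each → 9
  3 × C: 1 H each → 3
  2 × O: 1 H each → 2
  2 × O: no H
  1 × N (charge +1): no H
  1 × N: no H
  1 × O (charge -1): no H
  Total hydrogens = 22.
Molecular formula: C15H22N2O5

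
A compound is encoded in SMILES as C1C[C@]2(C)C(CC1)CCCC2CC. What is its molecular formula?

C13H24

Heavy atoms from the SMILES: 13 C.
Implicit hydrogens by atom environment:
  8 × C: 2 H each → 16
  2 × C: 3 H each → 6
  2 × C: 1 H each → 2
  1 × C: no H
  Total hydrogens = 24.
Molecular formula: C13H24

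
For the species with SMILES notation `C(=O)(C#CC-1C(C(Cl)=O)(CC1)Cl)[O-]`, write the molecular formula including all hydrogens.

Heavy atoms from the SMILES: 8 C, 2 Cl, 3 O.
Implicit hydrogens by atom environment:
  5 × C: no H
  2 × C: 2 H each → 4
  2 × Cl: no H
  2 × O: no H
  1 × C: 1 H
  1 × O (charge -1): no H
  Total hydrogens = 5.
Net charge -1.
Molecular formula: C8H5Cl2O3-

C8H5Cl2O3-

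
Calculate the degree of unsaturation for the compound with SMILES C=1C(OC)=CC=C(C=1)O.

Molecular formula from the SMILES: C7H8O2.
DoU = (2C + 2 + N − H − X)/2 = (2·7 + 2 + 0 − 8 − 0)/2 = 8/2 = 4.
(Structurally: 1 ring(s) + 3 π bond(s) = 4.)

4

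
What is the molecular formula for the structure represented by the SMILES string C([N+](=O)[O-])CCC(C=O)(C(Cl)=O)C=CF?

C8H9ClFNO4

Heavy atoms from the SMILES: 8 C, 1 Cl, 1 F, 1 N, 4 O.
Implicit hydrogens by atom environment:
  3 × C: 2 H each → 6
  3 × C: 1 H each → 3
  3 × O: no H
  2 × C: no H
  1 × Cl: no H
  1 × F: no H
  1 × N (charge +1): no H
  1 × O (charge -1): no H
  Total hydrogens = 9.
Molecular formula: C8H9ClFNO4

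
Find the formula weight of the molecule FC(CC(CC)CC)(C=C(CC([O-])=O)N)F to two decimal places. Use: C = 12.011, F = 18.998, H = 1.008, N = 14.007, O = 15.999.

234.27

Molecular formula: C11H18F2NO2-.
M = 11×12.011 + 2×18.998 + 18×1.008 + 1×14.007 + 2×15.999 = 234.27 g/mol.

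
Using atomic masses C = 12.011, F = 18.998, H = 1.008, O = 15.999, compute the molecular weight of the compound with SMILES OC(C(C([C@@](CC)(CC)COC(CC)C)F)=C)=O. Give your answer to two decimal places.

260.35

Molecular formula: C14H25FO3.
M = 14×12.011 + 1×18.998 + 25×1.008 + 3×15.999 = 260.35 g/mol.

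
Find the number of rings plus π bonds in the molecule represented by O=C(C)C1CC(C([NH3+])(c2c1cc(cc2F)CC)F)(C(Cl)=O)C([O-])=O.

Molecular formula from the SMILES: C16H16ClF2NO4.
DoU = (2C + 2 + N − H − X)/2 = (2·16 + 2 + 1 − 16 − 3)/2 = 16/2 = 8.
(Structurally: 2 ring(s) + 6 π bond(s) = 8.)

8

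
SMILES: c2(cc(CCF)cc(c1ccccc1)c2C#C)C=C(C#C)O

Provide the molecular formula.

C20H15FO

Heavy atoms from the SMILES: 20 C, 1 F, 1 O.
Implicit hydrogens by atom environment:
  7 × C (aromatic): 1 H each → 7
  5 × C (aromatic): no H
  3 × C: 1 H each → 3
  3 × C: no H
  2 × C: 2 H each → 4
  1 × F: no H
  1 × O: 1 H
  Total hydrogens = 15.
Molecular formula: C20H15FO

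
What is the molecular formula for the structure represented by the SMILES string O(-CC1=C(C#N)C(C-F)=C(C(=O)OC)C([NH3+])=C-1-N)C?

Heavy atoms from the SMILES: 12 C, 1 F, 3 N, 3 O.
Implicit hydrogens by atom environment:
  6 × C (aromatic): no H
  3 × O: no H
  2 × C: 3 H each → 6
  2 × C: 2 H each → 4
  2 × C: no H
  1 × F: no H
  1 × N (charge +1): 3 H
  1 × N: 2 H
  1 × N: no H
  Total hydrogens = 15.
Net charge +1.
Molecular formula: C12H15FN3O3+

C12H15FN3O3+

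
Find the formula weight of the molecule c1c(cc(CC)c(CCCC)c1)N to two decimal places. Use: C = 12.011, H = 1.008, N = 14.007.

Molecular formula: C12H19N.
M = 12×12.011 + 19×1.008 + 1×14.007 = 177.29 g/mol.

177.29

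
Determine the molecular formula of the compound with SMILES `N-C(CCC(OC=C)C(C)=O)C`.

Heavy atoms from the SMILES: 9 C, 1 N, 2 O.
Implicit hydrogens by atom environment:
  3 × C: 2 H each → 6
  3 × C: 1 H each → 3
  2 × C: 3 H each → 6
  2 × O: no H
  1 × C: no H
  1 × N: 2 H
  Total hydrogens = 17.
Molecular formula: C9H17NO2

C9H17NO2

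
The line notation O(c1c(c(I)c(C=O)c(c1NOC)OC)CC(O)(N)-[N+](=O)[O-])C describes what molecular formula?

C12H16IN3O7

Heavy atoms from the SMILES: 12 C, 1 I, 3 N, 7 O.
Implicit hydrogens by atom environment:
  6 × C (aromatic): no H
  5 × O: no H
  3 × C: 3 H each → 9
  1 × C: 2 H
  1 × C: 1 H
  1 × C: no H
  1 × I: no H
  1 × N: 2 H
  1 × N: 1 H
  1 × N (charge +1): no H
  1 × O: 1 H
  1 × O (charge -1): no H
  Total hydrogens = 16.
Molecular formula: C12H16IN3O7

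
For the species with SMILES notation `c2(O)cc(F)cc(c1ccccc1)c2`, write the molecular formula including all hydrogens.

Heavy atoms from the SMILES: 12 C, 1 F, 1 O.
Implicit hydrogens by atom environment:
  8 × C (aromatic): 1 H each → 8
  4 × C (aromatic): no H
  1 × F: no H
  1 × O: 1 H
  Total hydrogens = 9.
Molecular formula: C12H9FO

C12H9FO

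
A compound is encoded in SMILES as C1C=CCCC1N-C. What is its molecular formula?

C7H13N

Heavy atoms from the SMILES: 7 C, 1 N.
Implicit hydrogens by atom environment:
  3 × C: 2 H each → 6
  3 × C: 1 H each → 3
  1 × C: 3 H
  1 × N: 1 H
  Total hydrogens = 13.
Molecular formula: C7H13N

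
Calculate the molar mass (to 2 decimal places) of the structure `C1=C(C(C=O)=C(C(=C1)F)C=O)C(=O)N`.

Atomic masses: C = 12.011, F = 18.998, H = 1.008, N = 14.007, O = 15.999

Molecular formula: C9H6FNO3.
M = 9×12.011 + 1×18.998 + 6×1.008 + 1×14.007 + 3×15.999 = 195.15 g/mol.

195.15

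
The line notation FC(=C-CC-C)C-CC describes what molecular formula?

C8H15F

Heavy atoms from the SMILES: 8 C, 1 F.
Implicit hydrogens by atom environment:
  4 × C: 2 H each → 8
  2 × C: 3 H each → 6
  1 × C: 1 H
  1 × C: no H
  1 × F: no H
  Total hydrogens = 15.
Molecular formula: C8H15F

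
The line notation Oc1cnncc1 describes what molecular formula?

C4H4N2O

Heavy atoms from the SMILES: 4 C, 2 N, 1 O.
Implicit hydrogens by atom environment:
  3 × C (aromatic): 1 H each → 3
  2 × N (aromatic): no H
  1 × C (aromatic): no H
  1 × O: 1 H
  Total hydrogens = 4.
Molecular formula: C4H4N2O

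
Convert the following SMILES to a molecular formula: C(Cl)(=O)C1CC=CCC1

Heavy atoms from the SMILES: 7 C, 1 Cl, 1 O.
Implicit hydrogens by atom environment:
  3 × C: 2 H each → 6
  3 × C: 1 H each → 3
  1 × C: no H
  1 × Cl: no H
  1 × O: no H
  Total hydrogens = 9.
Molecular formula: C7H9ClO

C7H9ClO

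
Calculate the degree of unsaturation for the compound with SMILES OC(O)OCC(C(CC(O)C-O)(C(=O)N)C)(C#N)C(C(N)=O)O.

Molecular formula from the SMILES: C12H21N3O8.
DoU = (2C + 2 + N − H − X)/2 = (2·12 + 2 + 3 − 21 − 0)/2 = 8/2 = 4.
(Structurally: 0 ring(s) + 4 π bond(s) = 4.)

4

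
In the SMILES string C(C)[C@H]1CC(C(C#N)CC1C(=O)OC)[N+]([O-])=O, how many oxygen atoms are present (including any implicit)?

The symbol for oxygen appears 4 times in the SMILES.

4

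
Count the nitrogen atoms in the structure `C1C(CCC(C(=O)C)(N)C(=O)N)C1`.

The symbol for nitrogen appears 2 times in the SMILES.

2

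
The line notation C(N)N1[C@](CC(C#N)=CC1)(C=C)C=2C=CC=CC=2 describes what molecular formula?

Heavy atoms from the SMILES: 15 C, 3 N.
Implicit hydrogens by atom environment:
  5 × C (aromatic): 1 H each → 5
  4 × C: 2 H each → 8
  3 × C: no H
  2 × C: 1 H each → 2
  2 × N: no H
  1 × C (aromatic): no H
  1 × N: 2 H
  Total hydrogens = 17.
Molecular formula: C15H17N3

C15H17N3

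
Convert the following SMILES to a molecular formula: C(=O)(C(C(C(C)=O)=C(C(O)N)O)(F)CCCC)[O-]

C11H17FNO5-

Heavy atoms from the SMILES: 11 C, 1 F, 1 N, 5 O.
Implicit hydrogens by atom environment:
  5 × C: no H
  3 × C: 2 H each → 6
  2 × C: 3 H each → 6
  2 × O: 1 H each → 2
  2 × O: no H
  1 × C: 1 H
  1 × F: no H
  1 × N: 2 H
  1 × O (charge -1): no H
  Total hydrogens = 17.
Net charge -1.
Molecular formula: C11H17FNO5-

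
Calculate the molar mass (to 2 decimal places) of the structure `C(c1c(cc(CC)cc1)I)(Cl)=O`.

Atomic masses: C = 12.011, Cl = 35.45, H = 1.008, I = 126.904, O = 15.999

Molecular formula: C9H8ClIO.
M = 9×12.011 + 1×35.45 + 8×1.008 + 1×126.904 + 1×15.999 = 294.52 g/mol.

294.52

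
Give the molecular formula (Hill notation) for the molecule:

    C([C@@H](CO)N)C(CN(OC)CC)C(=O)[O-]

Heavy atoms from the SMILES: 9 C, 2 N, 4 O.
Implicit hydrogens by atom environment:
  4 × C: 2 H each → 8
  2 × C: 3 H each → 6
  2 × C: 1 H each → 2
  2 × O: no H
  1 × C: no H
  1 × N: 2 H
  1 × N: no H
  1 × O: 1 H
  1 × O (charge -1): no H
  Total hydrogens = 19.
Net charge -1.
Molecular formula: C9H19N2O4-

C9H19N2O4-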